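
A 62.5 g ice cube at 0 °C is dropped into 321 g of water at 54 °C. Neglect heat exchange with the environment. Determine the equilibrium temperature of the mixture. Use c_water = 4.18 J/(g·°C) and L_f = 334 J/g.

T_f ≈ 32.2 °C

Setting the total heat transfer to zero:
latent heat to melt: 62.5·334 = 20875
  warm the meltwater: 261.25 T
  water cools: 321·4.18·(T − 54) = 1341.8(T − 54)
1603 T = 72456 − 20875 = 51581
T ≈ 32.18 °C. Since T > 0 °C, the all-ice-melts assumption holds.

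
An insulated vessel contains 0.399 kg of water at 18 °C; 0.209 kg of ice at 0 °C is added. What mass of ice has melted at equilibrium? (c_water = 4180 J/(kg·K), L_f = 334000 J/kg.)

m_melted ≈ 0.0899 kg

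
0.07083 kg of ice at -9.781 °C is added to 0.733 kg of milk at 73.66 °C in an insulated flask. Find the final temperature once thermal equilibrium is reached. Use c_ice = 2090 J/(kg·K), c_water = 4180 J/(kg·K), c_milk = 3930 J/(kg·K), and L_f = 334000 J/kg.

Net heat exchanged in the isolated system is zero:
ice -9.781→0 °C: 0.07083·2090·9.781 = 1447.9; melt ice: 0.07083·334000 = 23657; meltwater 0→T: 0.07083·4180·T = 296.07 T; milk: 2880.7(T − 73.66)
3176.8 T = 212192 − 25105 = 187086
T ≈ 58.89 °C. Since T > 0 °C, the all-ice-melts assumption holds.

T_f ≈ 58.9 °C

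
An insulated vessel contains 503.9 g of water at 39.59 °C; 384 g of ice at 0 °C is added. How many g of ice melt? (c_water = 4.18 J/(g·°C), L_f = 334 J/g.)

m_melted ≈ 250 g

Water can give up m c ΔT = 503.9·4.18·39.59 = 83388 J before reaching 0 °C.
Fully melting the ice requires m_ice L_f = 384·334 = 128256 J.
83388 J < 128256 J, so only part of the ice melts and the system sits at 0 °C.
m_melt = 83388 / L_f = 249.7 g.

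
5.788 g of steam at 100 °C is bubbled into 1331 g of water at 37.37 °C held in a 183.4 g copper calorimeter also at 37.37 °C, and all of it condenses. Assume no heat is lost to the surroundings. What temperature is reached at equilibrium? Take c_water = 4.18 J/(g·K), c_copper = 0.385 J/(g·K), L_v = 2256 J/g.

Let T be the final temperature. ΣQ_i = 0:
latent heat released on condensation: 5.788×2256 = 13058
  condensed water 100 °C→T: 24.19(T − 100)
  original water: 5563.6(T − 37.37)
  copper cup: 183.4×0.385×(T − 37.37) = 70.61(T − 37.37)
5658.4 T = 13058 + 2419.4 + 210550 = 226027
T ≈ 39.95 °C (< 100 °C, so full condensation is consistent).

T_f ≈ 39.9 °C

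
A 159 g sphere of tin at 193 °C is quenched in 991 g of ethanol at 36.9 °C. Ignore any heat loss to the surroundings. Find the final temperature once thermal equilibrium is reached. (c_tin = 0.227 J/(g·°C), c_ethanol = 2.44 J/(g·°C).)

Taking heat into each body as positive, Σ m c ΔT = 0:
159*0.227*(T − 193) + 991*2.44*(T − 36.9) = 0
36.09(T − 193) + 2418(T − 36.9) = 0
(36.09 + 2418) T = 36.09*193 + 2418*36.9
T = 96192/2454.1 ≈ 39.20 °C

T_f ≈ 39.2 °C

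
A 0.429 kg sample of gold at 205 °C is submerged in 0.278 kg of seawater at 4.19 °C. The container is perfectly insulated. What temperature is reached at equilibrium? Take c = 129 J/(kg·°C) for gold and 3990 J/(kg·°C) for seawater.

Conservation of energy gives ΣQ = 0:
0.429×129×(T − 205) + 0.278×3990×(T − 4.19) = 0
55.34(T − 205) + 1109.2(T − 4.19) = 0
(55.34 + 1109.2) T = 55.34×205 + 1109.2×4.19
T ≈ 13.73 °C

T_f ≈ 13.7 °C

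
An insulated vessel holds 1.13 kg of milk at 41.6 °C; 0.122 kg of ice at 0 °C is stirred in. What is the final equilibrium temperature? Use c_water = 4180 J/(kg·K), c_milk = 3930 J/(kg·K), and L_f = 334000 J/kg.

Taking heat into each body as positive, Σ m c ΔT = 0:
fusion: m_ice L_f = 0.122×334000 = 40748; meltwater 0→T: 0.122×4180×T = 509.96 T; milk cools: 1.13×3930×(T − 41.6) = 4440.9(T − 41.6)
4950.9 T = 184741 − 40748 = 143993
T ≈ 29.08 °C. Since T > 0 °C, the all-ice-melts assumption holds.

T_f ≈ 29.1 °C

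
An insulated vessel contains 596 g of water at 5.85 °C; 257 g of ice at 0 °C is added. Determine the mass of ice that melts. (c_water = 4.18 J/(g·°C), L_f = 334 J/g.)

m_melted ≈ 43.6 g

Heat available from the water dropping to 0 °C: 596×4.18×5.85 = 14574 J.
Fully melting the ice requires m_ice L_f = 257×334 = 85838 J.
14574 J < 85838 J, so only part of the ice melts and the system sits at 0 °C.
Mass melted = 14574/334 ≈ 43.63 g.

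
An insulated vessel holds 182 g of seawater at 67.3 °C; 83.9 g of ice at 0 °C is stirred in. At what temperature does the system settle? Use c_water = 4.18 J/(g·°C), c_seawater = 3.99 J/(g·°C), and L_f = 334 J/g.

Setting the total heat transfer to zero:
latent heat to melt: 83.9·334 = 28023
  meltwater 0→T: 83.9·4.18·T = 350.7 T
  seawater cools: 182·3.99·(T − 67.3) = 726.18(T − 67.3)
1076.9 T = 48872 − 28023 = 20849
T ≈ 19.36 °C (positive, so assuming full melt was valid).

T_f ≈ 19.4 °C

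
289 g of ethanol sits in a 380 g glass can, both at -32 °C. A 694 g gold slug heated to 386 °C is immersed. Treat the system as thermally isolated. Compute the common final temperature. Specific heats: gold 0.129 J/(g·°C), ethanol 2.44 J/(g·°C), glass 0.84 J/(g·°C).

Heat gained plus heat lost sum to zero:
694×0.129×(T − 386) + 289×2.44×(T − (-32)) + 380×0.84×(T − (-32)) = 0
89.53(T − 386) + 705.16(T − (-32)) + 319.2(T − (-32)) = 0
(89.53 + 705.16 + 319.2) T = 89.53×386 + 705.16×(-32) + 319.2×(-32)
T = 1777.5 / 1113.9 = 1.6 °C

T_f ≈ 1.6 °C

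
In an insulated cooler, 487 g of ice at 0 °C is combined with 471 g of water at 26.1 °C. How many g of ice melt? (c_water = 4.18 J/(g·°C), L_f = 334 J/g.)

Cooling the water to 0 °C releases 471·4.18·26.1 = 51385 J.
Melting all 487 g of ice would need 487·334 = 162658 J.
51385 J < 162658 J, so only part of the ice melts and the system sits at 0 °C.
m_melted·334 = 51385  ⇒  m_melted ≈ 153.8 g.

m_melted ≈ 154 g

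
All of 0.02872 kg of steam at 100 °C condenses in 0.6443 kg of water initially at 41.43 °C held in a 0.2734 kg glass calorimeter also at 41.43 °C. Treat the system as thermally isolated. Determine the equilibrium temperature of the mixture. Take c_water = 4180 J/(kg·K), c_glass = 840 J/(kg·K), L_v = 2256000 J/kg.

T_f ≈ 65.0 °C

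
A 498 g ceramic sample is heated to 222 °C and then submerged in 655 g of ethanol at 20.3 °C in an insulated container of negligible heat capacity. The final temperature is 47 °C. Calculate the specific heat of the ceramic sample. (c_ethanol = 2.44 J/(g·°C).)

c ≈ 0.49 J/(g·°C)

Heat lost by the ceramic sample = heat gained by the ethanol:
498×c×(222 − 47) = 655×2.44×(47 − 20.3)
87150 c = 42672  ⇒  c ≈ 0.4896 J/(g·°C)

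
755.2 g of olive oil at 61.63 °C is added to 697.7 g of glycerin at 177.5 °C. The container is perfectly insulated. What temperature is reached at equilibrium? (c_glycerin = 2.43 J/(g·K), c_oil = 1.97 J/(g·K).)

Set heat shed by the hot body equal to heat absorbed by the cold body:
697.7·2.43·(177.5 − T) = 755.2·1.97·(T − 61.63)
1695.4(177.5 − T) = 1487.7(T − 61.63)
3183.2 T = 392625  ⇒  T ≈ 123.34 °C

T_f ≈ 123.3 °C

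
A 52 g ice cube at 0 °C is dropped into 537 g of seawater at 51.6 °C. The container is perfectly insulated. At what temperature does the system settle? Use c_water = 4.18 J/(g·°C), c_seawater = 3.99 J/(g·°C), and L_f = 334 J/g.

Setting the total heat transfer to zero:
melt ice: 52·334 = 17368
  warm the meltwater: 217.36 T
  seawater: 2142.6(T − 51.6)
2360 T = 110560 − 17368 = 93192
T ≈ 39.49 °C (positive, so assuming full melt was valid).

T_f ≈ 39.5 °C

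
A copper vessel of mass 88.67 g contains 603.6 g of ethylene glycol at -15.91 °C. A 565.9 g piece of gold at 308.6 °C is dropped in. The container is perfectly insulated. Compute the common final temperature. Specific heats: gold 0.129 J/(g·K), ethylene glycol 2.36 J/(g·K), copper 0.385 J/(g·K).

Conservation of energy gives ΣQ = 0:
565.9*0.129*(T − 308.6) + 603.6*2.36*(T − (-15.91)) + 88.67*0.385*(T − (-15.91)) = 0
73(T − 308.6) + 1424.5(T − (-15.91)) + 34.14(T − (-15.91)) = 0
1531.6 T = -678.73
T ≈ -0.44 °C

T_f ≈ -0.4 °C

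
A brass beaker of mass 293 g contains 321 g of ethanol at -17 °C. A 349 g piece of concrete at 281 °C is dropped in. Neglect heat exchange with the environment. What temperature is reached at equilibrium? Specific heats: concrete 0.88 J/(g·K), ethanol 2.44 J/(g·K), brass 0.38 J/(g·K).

Net heat exchanged in the isolated system is zero:
349×0.88×(T − 281) + 321×2.44×(T − (-17)) + 293×0.38×(T − (-17)) = 0
1201.7 T = 71093
T = 71093 / 1201.7 = 59.2 °C

T_f ≈ 59.2 °C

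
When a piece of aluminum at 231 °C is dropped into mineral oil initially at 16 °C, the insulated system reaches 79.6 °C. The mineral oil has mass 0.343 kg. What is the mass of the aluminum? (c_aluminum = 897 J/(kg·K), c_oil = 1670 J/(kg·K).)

m ≈ 0.268 kg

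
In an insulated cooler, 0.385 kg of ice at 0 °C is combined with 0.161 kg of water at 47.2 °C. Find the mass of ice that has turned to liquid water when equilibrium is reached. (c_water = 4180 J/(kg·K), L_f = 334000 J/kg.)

Cooling the water to 0 °C releases 0.161·4180·47.2 = 31765 J.
To melt every bit of ice: 0.385·334000 = 128590 J.
That's not enough to melt it all — equilibrium is at 0 °C with ice remaining.
m_melt = 31765 / L_f = 0.0951 kg.

m_melted ≈ 0.0951 kg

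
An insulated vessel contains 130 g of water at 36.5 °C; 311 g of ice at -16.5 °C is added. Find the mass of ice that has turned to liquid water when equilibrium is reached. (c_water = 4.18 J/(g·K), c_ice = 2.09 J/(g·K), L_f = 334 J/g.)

m_melted ≈ 27.3 g

Heat available from the water dropping to 0 °C: 130·4.18·36.5 = 19834 J.
Warming the ice to 0 °C takes 311·2.09·16.5 = 10725 J, leaving 9109.3 J for melting.
Fully melting the ice requires m_ice L_f = 311·334 = 103874 J.
Since 9109.3 < 103874 J, not all the ice melts; equilibrium is at 0 °C.
Mass melted = 9109.3/334 ≈ 27.27 g.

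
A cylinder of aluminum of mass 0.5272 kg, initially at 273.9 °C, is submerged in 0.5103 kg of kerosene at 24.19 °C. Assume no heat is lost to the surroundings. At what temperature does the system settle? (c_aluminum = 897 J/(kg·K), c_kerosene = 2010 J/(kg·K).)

T_f ≈ 103.0 °C

Heat lost by the aluminum equals heat gained by the kerosene:
0.5272*897*(273.9 − T) = 0.5103*2010*(T − 24.19)
472.9(273.9 − T) = 1025.7(T − 24.19)
1498.6 T = 154339  ⇒  T ≈ 102.99 °C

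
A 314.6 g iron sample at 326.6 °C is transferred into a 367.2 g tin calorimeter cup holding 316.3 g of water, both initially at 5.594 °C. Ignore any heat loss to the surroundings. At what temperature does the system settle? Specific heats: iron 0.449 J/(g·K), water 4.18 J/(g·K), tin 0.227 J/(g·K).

T_f ≈ 34.9 °C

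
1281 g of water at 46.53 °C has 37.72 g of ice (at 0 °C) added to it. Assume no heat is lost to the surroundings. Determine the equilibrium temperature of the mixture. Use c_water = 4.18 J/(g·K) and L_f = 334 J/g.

T_f ≈ 42.9 °C

Taking heat into each body as positive, Σ m c ΔT = 0:
melt ice: 37.72×334 = 12598; warm the meltwater: 157.67 T; water cools: 1281×4.18×(T − 46.53) = 5354.6(T − 46.53)
5512.2 T = 249149 − 12598 = 236550
T ≈ 42.91 °C. Since T > 0 °C, the all-ice-melts assumption holds.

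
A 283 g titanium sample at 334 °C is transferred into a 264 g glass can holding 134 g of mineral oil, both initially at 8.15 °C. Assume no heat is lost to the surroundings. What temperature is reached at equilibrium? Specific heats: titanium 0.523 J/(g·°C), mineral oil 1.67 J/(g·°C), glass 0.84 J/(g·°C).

T_f = Σ m_i c_i T_i / Σ m_i c_i:
T_f = (148.01*334 + 223.78*8.15 + 221.76*8.15) / (148.01 + 223.78 + 221.76)
    = 53066 / 593.55 ≈ 89.40 °C

T_f ≈ 89.4 °C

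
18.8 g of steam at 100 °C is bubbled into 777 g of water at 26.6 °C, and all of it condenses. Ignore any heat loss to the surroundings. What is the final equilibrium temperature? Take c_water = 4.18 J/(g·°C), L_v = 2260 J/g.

T_f ≈ 41.1 °C

Taking heat into each body as positive, Σ m c ΔT = 0:
condense steam: −18.8×2260 = −42488; condensed water 100 °C→T: 78.58(T − 100); original water: 3247.9(T − 26.6)
3326.4 T = 42488 + 7858.4 + 86393 = 136739
T ≈ 41.11 °C, under the boiling point, so the assumption holds.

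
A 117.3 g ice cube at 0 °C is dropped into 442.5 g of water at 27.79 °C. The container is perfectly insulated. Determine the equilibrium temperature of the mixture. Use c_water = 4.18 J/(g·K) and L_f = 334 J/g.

Heat gained plus heat lost sum to zero:
latent heat to melt: 117.3×334 = 39178; meltwater 0→T: 117.3×4.18×T = 490.31 T; water: 1849.6(T − 27.79)
2340 T = 51402 − 39178 = 12224
T ≈ 5.22 °C. Since T > 0 °C, the all-ice-melts assumption holds.

T_f ≈ 5.2 °C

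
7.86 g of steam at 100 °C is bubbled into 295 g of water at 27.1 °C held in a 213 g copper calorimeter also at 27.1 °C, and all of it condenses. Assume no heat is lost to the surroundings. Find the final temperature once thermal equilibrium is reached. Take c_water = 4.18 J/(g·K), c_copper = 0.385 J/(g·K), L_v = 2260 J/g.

Net heat exchanged in the isolated system is zero:
condense steam: −7.86×2260 = −17764; condensed water 100 °C→T: 32.85(T − 100); original water: 1233.1(T − 27.1); copper cup: 213×0.385×(T − 27.1) = 82(T − 27.1)
1348 T = 17764 + 3285.5 + 35639 = 56688
T ≈ 42.05 °C, under the boiling point, so the assumption holds.

T_f ≈ 42.1 °C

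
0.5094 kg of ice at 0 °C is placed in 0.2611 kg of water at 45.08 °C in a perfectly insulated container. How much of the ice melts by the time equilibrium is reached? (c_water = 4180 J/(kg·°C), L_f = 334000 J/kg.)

m_melted ≈ 0.147 kg

Water can give up m c ΔT = 0.2611×4180×45.08 = 49200 J before reaching 0 °C.
To melt every bit of ice: 0.5094×334000 = 170140 J.
That's not enough to melt it all — equilibrium is at 0 °C with ice remaining.
m_melt = 49200 / L_f = 0.1473 kg.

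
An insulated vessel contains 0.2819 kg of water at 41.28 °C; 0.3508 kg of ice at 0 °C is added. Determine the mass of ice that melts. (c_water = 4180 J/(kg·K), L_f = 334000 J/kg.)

m_melted ≈ 0.146 kg

Heat available from the water dropping to 0 °C: 0.2819×4180×41.28 = 48642 J.
Melting all 0.3508 kg of ice would need 0.3508×334000 = 117167 J.
Since 48642 < 117167 J, not all the ice melts; equilibrium is at 0 °C.
Mass melted = 48642/334000 ≈ 0.1456 kg.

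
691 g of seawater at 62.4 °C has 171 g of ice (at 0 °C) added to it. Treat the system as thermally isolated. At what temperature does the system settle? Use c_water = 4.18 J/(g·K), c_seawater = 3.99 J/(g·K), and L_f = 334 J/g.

T_f ≈ 33.1 °C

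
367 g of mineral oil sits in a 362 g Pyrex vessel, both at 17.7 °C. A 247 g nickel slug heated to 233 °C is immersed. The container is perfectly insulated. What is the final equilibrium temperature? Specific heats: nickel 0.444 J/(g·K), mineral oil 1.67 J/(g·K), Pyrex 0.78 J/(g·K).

T_f ≈ 41.2 °C

Conservation of energy gives ΣQ = 0:
247·0.444·(T − 233) + 367·1.67·(T − 17.7) + 362·0.78·(T − 17.7) = 0
109.67(T − 233) + 612.89(T − 17.7) + 282.36(T − 17.7) = 0
(109.67 + 612.89 + 282.36) T = 109.67·233 + 612.89·17.7 + 282.36·17.7
T = 41399 / 1004.9 = 41.2 °C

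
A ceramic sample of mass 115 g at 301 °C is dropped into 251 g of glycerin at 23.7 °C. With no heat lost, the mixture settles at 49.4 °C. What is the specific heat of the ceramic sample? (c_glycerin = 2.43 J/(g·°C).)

Energy conservation, ΣQ = 0:
115·c·(49.4 − 301) + 251·2.43·(49.4 − 23.7) = 0
-28934 c = -15675
c = -15675/-28934 ≈ 0.5418 J/(g·°C)

c ≈ 0.542 J/(g·°C)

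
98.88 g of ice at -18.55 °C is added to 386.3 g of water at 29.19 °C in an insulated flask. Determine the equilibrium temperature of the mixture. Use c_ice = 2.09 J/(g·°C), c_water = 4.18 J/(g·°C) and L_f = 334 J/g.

T_f ≈ 5.1 °C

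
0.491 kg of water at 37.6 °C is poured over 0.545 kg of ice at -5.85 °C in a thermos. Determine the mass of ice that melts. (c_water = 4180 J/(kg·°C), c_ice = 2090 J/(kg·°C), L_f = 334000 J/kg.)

m_melted ≈ 0.211 kg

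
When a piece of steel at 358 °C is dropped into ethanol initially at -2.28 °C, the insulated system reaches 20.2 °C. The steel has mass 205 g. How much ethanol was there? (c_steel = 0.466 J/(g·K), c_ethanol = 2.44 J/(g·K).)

m ≈ 588 g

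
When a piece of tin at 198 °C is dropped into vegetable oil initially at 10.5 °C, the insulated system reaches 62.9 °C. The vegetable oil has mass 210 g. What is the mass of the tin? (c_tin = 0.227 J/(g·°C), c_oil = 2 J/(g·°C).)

m ≈ 718 g

Setting the total heat transfer to zero:
m×0.227×(62.9 − 198) + 210×2×(62.9 − 10.5) = 0
-30.67 m = -22008
m = -22008/-30.67 ≈ 717.6 g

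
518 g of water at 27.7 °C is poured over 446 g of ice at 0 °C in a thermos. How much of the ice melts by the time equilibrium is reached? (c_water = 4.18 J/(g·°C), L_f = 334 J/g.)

m_melted ≈ 180 g

Water can give up m c ΔT = 518·4.18·27.7 = 59977 J before reaching 0 °C.
To melt every bit of ice: 446·334 = 148964 J.
That's not enough to melt it all — equilibrium is at 0 °C with ice remaining.
m_melted·334 = 59977  ⇒  m_melted ≈ 179.6 g.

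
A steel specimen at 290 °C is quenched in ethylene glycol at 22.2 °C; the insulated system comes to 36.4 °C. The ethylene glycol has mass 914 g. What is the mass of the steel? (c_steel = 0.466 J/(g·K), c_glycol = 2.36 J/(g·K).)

|Q_steel| = |Q_glycol|:
m×0.466×(290 − 36.4) = 914×2.36×(36.4 − 22.2)
118.18 m = 30630  ⇒  m ≈ 259.2 g

m ≈ 259 g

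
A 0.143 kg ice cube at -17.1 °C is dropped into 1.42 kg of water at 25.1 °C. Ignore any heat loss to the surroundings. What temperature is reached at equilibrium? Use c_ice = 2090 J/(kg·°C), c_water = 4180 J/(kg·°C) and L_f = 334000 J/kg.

T_f ≈ 14.7 °C

Energy conservation, ΣQ = 0:
warm ice to 0 °C: 0.143×2090×(0 − (-17.1)) = 5110.7
  melt ice: 0.143×334000 = 47762
  meltwater 0→T: 0.143×4180×T = 597.74 T
  water cools: 1.42×4180×(T − 25.1) = 5935.6(T − 25.1)
6533.3 T = 148984 − 52873 = 96111
T ≈ 14.71 °C (positive, so assuming full melt was valid).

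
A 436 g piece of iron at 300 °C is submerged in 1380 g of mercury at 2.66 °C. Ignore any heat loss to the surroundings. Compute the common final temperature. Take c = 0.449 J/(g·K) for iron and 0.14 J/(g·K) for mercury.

With ΣQ=0 the equilibrium temperature is the m·c-weighted mean:
T_f = (195.76*300 + 193.2*2.66) / (195.76 + 193.2)
    = 59243 / 388.96 ≈ 152.31 °C

T_f ≈ 152.3 °C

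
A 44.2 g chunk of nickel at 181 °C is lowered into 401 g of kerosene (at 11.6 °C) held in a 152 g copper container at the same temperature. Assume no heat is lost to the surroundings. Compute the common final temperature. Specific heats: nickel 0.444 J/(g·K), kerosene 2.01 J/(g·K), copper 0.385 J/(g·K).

T_f ≈ 15.4 °C

Setting the total heat transfer to zero:
44.2×0.444×(T − 181) + 401×2.01×(T − 11.6) + 152×0.385×(T − 11.6) = 0
19.62(T − 181) + 806.01(T − 11.6) + 58.52(T − 11.6) = 0
(19.62 + 806.01 + 58.52) T = 19.62×181 + 806.01×11.6 + 58.52×11.6
T = 13581 / 884.15 = 15.4 °C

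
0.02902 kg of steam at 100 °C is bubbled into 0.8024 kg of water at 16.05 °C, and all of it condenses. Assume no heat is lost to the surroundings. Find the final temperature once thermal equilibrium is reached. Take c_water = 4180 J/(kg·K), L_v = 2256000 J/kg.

T_f ≈ 37.8 °C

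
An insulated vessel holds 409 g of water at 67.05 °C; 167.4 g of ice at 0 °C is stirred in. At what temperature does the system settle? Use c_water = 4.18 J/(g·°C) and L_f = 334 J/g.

Sum of m c ΔT and latent-heat terms is zero:
latent heat to melt: 167.4·334 = 55912; warm the meltwater: 699.73 T; water: 1709.6(T − 67.05)
2409.4 T = 114630 − 55912 = 58718
T ≈ 24.37 °C (positive, so assuming full melt was valid).

T_f ≈ 24.4 °C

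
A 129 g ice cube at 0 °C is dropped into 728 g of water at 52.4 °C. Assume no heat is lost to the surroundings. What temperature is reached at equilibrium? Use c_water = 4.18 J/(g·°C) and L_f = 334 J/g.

Conservation of energy gives ΣQ = 0:
latent heat to melt: 129×334 = 43086; meltwater 0→T: 129×4.18×T = 539.22 T; water cools: 728×4.18×(T − 52.4) = 3043(T − 52.4)
3582.3 T = 159455 − 43086 = 116369
T ≈ 32.48 °C. Since T > 0 °C, the all-ice-melts assumption holds.

T_f ≈ 32.5 °C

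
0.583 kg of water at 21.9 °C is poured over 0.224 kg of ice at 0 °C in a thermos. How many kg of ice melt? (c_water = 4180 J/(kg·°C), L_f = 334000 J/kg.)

m_melted ≈ 0.16 kg

Cooling the water to 0 °C releases 0.583·4180·21.9 = 53369 J.
Melting all 0.224 kg of ice would need 0.224·334000 = 74816 J.
53369 J < 74816 J, so only part of the ice melts and the system sits at 0 °C.
m_melt = 53369 / L_f = 0.1598 kg.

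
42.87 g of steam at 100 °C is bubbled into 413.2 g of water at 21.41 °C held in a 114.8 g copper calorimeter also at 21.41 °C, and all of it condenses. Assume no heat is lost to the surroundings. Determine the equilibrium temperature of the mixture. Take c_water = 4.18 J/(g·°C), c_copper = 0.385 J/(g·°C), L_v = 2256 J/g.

T_f ≈ 78.2 °C

Net heat exchanged in the isolated system is zero:
condense steam: −42.87·2256 = −96715
  condensed water 100 °C→T: 179.2(T − 100)
  water warms: 413.2·4.18·(T − 21.41) = 1727.2(T − 21.41)
  cup: 44.2(T − 21.41)
1950.6 T = 96715 + 17920 + 37925 = 152559
T ≈ 78.21 °C — below 100 °C, confirming all the steam condensed.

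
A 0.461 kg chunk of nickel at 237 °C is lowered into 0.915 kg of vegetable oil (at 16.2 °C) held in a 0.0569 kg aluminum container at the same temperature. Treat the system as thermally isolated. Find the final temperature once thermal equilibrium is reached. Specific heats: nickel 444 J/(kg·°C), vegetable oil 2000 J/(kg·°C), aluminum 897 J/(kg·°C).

T_f ≈ 37.9 °C

Taking heat into each body as positive, Σ m c ΔT = 0:
0.461·444·(T − 237) + 0.915·2000·(T − 16.2) + 0.0569·897·(T − 16.2) = 0
204.68(T − 237) + 1830(T − 16.2) + 51.04(T − 16.2) = 0
(204.68 + 1830 + 51.04) T = 204.68·237 + 1830·16.2 + 51.04·16.2
T ≈ 37.87 °C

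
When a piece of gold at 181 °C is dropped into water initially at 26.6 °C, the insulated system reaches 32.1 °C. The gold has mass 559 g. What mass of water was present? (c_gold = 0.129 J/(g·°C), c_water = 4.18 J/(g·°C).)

m ≈ 467 g

|Q_gold| = |Q_water|:
559×0.129×(181 − 32.1) = m×4.18×(32.1 − 26.6)
22.99 m = 10737  ⇒  m ≈ 467 g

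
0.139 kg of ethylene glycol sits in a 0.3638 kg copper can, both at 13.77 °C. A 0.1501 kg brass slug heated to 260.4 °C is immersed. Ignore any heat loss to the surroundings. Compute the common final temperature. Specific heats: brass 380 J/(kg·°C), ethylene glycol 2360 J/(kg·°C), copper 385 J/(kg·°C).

T_f is the heat-capacity-weighted average of the initial temperatures:
T_f = (57.04*260.4 + 328.04*13.77 + 140.06*13.77) / (57.04 + 328.04 + 140.06)
    = 21298 / 525.14 ≈ 40.56 °C

T_f ≈ 40.6 °C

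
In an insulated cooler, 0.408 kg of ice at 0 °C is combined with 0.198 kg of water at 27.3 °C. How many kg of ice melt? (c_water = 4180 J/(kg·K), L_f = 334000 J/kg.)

m_melted ≈ 0.0676 kg

Cooling the water to 0 °C releases 0.198·4180·27.3 = 22595 J.
Melting all 0.408 kg of ice would need 0.408·334000 = 136272 J.
22595 J < 136272 J, so only part of the ice melts and the system sits at 0 °C.
m_melted·334000 = 22595  ⇒  m_melted ≈ 0.06765 kg.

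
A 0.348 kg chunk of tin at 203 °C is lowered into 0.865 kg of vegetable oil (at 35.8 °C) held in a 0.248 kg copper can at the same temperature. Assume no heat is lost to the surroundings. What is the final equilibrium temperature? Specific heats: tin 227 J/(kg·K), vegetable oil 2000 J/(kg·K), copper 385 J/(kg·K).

Energy conservation, ΣQ = 0:
0.348×227×(T − 203) + 0.865×2000×(T − 35.8) + 0.248×385×(T − 35.8) = 0
79(T − 203) + 1730(T − 35.8) + 95.48(T − 35.8) = 0
(79 + 1730 + 95.48) T = 79×203 + 1730×35.8 + 95.48×35.8
T = 81388 / 1904.5 = 42.7 °C

T_f ≈ 42.7 °C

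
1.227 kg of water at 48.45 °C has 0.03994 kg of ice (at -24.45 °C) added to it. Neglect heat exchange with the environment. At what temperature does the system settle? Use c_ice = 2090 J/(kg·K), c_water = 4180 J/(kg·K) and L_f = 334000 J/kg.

T_f ≈ 44.0 °C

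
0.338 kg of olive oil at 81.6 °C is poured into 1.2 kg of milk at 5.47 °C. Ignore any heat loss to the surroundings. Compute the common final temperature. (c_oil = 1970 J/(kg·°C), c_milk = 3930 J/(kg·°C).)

|Q_oil| = |Q_milk|:
0.338*1970*(81.6 − T) = 1.2*3930*(T − 5.47)
665.86(81.6 − T) = 4716(T − 5.47)
5381.9 T = 80131  ⇒  T ≈ 14.89 °C

T_f ≈ 14.9 °C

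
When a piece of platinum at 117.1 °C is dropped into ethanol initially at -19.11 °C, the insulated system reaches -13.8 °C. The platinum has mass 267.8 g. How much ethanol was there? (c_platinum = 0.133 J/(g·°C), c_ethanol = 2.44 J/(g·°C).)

m ≈ 360 g

Let T be the final temperature. ΣQ_i = 0:
267.8·0.133·(-13.8 − 117.1) + m·2.44·(-13.8 − (-19.11)) = 0
12.96 m = 4662.3
m = 4662.3/12.96 ≈ 359.8 g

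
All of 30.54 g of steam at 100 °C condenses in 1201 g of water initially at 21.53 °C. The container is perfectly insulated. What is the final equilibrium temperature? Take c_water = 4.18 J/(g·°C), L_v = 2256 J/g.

Conservation of energy gives ΣQ = 0:
condense steam: −30.54·2256 = −68898; condensate cools 100→T: 30.54·4.18·(T − 100) = 127.66(T − 100); original water: 5020.2(T − 21.53)
5147.8 T = 68898 + 12766 + 108084 = 189748
T ≈ 36.86 °C — below 100 °C, confirming all the steam condensed.

T_f ≈ 36.9 °C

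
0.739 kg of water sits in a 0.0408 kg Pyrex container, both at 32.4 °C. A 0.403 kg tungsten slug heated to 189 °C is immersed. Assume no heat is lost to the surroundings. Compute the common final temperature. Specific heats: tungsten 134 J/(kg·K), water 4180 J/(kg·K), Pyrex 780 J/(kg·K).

Setting the total heat transfer to zero:
0.403×134×(T − 189) + 0.739×4180×(T − 32.4) + 0.0408×780×(T − 32.4) = 0
(54 + 3089 + 31.82) T = 54×189 + 3089×32.4 + 31.82×32.4
T = 111322/3174.8 ≈ 35.06 °C

T_f ≈ 35.1 °C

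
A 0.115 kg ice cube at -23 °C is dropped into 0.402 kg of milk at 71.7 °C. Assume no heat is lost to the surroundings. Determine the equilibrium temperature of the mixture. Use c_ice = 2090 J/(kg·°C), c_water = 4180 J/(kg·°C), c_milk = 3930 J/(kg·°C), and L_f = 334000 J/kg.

Taking heat into each body as positive, Σ m c ΔT = 0:
ice -23→0 °C: 0.115·2090·23 = 5528.1
  melt ice: 0.115·334000 = 38410
  meltwater 0→T: 0.115·4180·T = 480.7 T
  milk cools: 0.402·3930·(T − 71.7) = 1579.9(T − 71.7)
2060.6 T = 113276 − 43938 = 69338
T ≈ 33.65 °C. Since T > 0 °C, the all-ice-melts assumption holds.

T_f ≈ 33.7 °C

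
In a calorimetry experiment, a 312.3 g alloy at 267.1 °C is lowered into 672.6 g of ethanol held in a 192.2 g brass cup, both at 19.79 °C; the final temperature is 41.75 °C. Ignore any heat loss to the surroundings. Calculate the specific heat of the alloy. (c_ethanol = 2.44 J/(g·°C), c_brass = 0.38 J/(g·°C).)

c ≈ 0.535 J/(g·°C)

Setting the total heat transfer to zero:
312.3·c·(41.75 − 267.1) + 672.6·2.44·(41.75 − 19.79) + 192.2·0.38·(41.75 − 19.79) = 0
-70377 c = -37643
c = -37643/-70377 ≈ 0.5349 J/(g·°C)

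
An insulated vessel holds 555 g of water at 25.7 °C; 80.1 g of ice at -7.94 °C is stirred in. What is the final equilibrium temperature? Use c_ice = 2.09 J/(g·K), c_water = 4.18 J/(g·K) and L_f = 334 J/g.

Setting the total heat transfer to zero:
ice -7.94→0 °C: 80.1·2.09·7.94 = 1329.2; fusion: m_ice L_f = 80.1·334 = 26753; meltwater 0→T: 80.1·4.18·T = 334.82 T; water: 2319.9(T − 25.7)
2654.7 T = 59621 − 28083 = 31539
T ≈ 11.88 °C (positive, so assuming full melt was valid).

T_f ≈ 11.9 °C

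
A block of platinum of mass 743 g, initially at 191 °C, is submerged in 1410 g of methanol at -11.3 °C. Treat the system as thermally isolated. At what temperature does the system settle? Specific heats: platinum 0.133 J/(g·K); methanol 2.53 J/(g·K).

T_f ≈ -5.8 °C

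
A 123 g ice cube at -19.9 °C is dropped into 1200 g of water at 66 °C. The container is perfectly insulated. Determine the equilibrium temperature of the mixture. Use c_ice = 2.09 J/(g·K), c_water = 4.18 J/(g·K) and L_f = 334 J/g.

T_f ≈ 51.5 °C

Let T be the final temperature. ΣQ_i = 0:
ice -19.9→0 °C: 123×2.09×19.9 = 5115.7
  latent heat to melt: 123×334 = 41082
  warm the meltwater: 514.14 T
  water cools: 1200×4.18×(T − 66) = 5016(T − 66)
5530.1 T = 331056 − 46198 = 284858
T ≈ 51.51 °C — above 0 °C, consistent with complete melting.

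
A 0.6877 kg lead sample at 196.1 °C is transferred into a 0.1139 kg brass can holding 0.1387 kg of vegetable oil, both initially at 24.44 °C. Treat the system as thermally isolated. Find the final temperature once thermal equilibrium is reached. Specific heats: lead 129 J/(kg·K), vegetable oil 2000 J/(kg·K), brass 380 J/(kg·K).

T_f ≈ 61.6 °C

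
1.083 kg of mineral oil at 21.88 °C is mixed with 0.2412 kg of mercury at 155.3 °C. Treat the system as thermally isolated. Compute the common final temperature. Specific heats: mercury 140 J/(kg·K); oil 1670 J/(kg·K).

T_f ≈ 24.3 °C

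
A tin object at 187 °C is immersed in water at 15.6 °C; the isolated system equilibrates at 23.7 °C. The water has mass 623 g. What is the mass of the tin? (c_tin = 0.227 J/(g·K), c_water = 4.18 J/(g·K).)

m ≈ 569 g

Taking heat into each body as positive, Σ m c ΔT = 0:
m×0.227×(23.7 − 187) + 623×4.18×(23.7 − 15.6) = 0
-37.07 m = -21094
m = -21094/-37.07 ≈ 569 g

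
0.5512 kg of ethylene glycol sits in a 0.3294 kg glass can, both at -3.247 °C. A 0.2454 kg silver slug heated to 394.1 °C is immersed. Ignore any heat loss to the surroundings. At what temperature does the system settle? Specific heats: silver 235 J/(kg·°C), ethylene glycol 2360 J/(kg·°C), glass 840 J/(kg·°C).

Taking heat into each body as positive, Σ m c ΔT = 0:
0.2454·235·(T − 394.1) + 0.5512·2360·(T − (-3.247)) + 0.3294·840·(T − (-3.247)) = 0
57.67(T − 394.1) + 1300.8(T − (-3.247)) + 276.7(T − (-3.247)) = 0
1635.2 T = 17605
T ≈ 10.77 °C

T_f ≈ 10.8 °C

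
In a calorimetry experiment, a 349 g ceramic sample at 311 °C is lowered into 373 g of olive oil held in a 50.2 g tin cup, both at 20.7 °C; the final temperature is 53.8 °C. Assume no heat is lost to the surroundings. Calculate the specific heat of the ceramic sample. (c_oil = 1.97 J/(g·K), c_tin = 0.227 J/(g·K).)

Energy conservation, ΣQ = 0:
349·c·(53.8 − 311) + 373·1.97·(53.8 − 20.7) + 50.2·0.227·(53.8 − 20.7) = 0
-89763 c = -24699
c = -24699/-89763 ≈ 0.2752 J/(g·K)

c ≈ 0.275 J/(g·K)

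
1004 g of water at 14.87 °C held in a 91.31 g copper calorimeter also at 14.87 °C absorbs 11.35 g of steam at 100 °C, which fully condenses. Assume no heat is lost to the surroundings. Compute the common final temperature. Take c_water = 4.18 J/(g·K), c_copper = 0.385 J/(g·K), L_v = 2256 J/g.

T_f ≈ 21.8 °C

Conservation of energy gives ΣQ = 0:
steam→water at 100 °C releases m L_v = 11.35·2256 = 25606; condensed water 100 °C→T: 47.44(T − 100); original water: 4196.7(T − 14.87); cup: 35.15(T − 14.87)
4279.3 T = 25606 + 4744.3 + 62928 = 93278
T ≈ 21.80 °C (< 100 °C, so full condensation is consistent).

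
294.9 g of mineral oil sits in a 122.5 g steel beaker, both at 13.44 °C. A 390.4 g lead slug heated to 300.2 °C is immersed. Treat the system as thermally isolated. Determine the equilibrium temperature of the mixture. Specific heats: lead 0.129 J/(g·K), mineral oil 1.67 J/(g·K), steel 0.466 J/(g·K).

T_f ≈ 37.5 °C

Taking heat into each body as positive, Σ m c ΔT = 0:
390.4*0.129*(T − 300.2) + 294.9*1.67*(T − 13.44) + 122.5*0.466*(T − 13.44) = 0
50.36(T − 300.2) + 492.48(T − 13.44) + 57.09(T − 13.44) = 0
(50.36 + 492.48 + 57.09) T = 50.36*300.2 + 492.48*13.44 + 57.09*13.44
T = 22505 / 599.93 = 37.5 °C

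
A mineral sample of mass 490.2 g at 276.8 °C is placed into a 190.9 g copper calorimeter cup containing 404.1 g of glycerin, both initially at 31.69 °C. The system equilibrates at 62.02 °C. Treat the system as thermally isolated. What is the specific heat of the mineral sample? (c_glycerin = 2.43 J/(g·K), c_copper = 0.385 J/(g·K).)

c ≈ 0.304 J/(g·K)

Energy conservation, ΣQ = 0:
490.2×c×(62.02 − 276.8) + 404.1×2.43×(62.02 − 31.69) + 190.9×0.385×(62.02 − 31.69) = 0
-105285 c = -32012
c = -32012/-105285 ≈ 0.3041 J/(g·K)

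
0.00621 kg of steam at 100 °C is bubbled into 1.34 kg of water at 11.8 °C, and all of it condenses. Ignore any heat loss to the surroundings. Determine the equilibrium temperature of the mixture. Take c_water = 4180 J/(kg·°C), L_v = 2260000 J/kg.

T_f ≈ 14.7 °C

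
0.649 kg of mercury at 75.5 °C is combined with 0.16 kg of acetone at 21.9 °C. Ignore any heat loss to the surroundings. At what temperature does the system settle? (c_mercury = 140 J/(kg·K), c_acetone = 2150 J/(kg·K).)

T_f ≈ 33.1 °C

Heat gained plus heat lost sum to zero:
0.649*140*(T − 75.5) + 0.16*2150*(T − 21.9) = 0
90.86(T − 75.5) + 344(T − 21.9) = 0
(90.86 + 344) T = 90.86*75.5 + 344*21.9
T = 14394 / 434.86 = 33.1 °C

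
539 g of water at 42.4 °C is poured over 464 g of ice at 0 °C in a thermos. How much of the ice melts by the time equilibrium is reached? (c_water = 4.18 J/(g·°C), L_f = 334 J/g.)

Heat available from the water dropping to 0 °C: 539·4.18·42.4 = 95528 J.
Fully melting the ice requires m_ice L_f = 464·334 = 154976 J.
95528 J < 154976 J, so only part of the ice melts and the system sits at 0 °C.
Mass melted = 95528/334 ≈ 286 g.

m_melted ≈ 286 g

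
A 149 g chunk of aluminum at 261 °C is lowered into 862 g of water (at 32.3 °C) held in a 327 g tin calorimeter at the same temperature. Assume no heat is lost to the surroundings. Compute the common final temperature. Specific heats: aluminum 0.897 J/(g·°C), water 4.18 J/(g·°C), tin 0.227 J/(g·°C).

T_f ≈ 40.3 °C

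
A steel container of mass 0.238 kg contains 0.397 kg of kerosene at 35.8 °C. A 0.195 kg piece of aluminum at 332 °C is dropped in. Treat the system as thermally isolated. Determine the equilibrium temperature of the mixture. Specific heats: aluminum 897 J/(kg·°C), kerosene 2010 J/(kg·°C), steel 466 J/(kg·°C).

T_f ≈ 83.6 °C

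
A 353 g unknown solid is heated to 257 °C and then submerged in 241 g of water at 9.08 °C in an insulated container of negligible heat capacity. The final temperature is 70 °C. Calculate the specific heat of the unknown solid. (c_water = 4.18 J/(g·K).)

c ≈ 0.93 J/(g·K)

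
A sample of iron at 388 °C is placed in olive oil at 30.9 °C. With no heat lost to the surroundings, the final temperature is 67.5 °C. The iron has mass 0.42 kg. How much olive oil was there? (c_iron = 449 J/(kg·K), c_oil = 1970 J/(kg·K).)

m ≈ 0.838 kg

Net heat exchanged in the isolated system is zero:
0.42·449·(67.5 − 388) + m·1970·(67.5 − 30.9) = 0
72102 m = 60440
m = 60440/72102 ≈ 0.8383 kg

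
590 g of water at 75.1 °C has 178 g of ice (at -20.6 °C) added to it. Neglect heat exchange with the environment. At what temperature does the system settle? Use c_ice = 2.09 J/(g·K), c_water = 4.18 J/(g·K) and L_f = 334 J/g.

T_f ≈ 36.8 °C

Sum of m c ΔT and latent-heat terms is zero:
ice -20.6→0 °C: 178×2.09×20.6 = 7663.6; melt ice: 178×334 = 59452; meltwater 0→T: 178×4.18×T = 744.04 T; water: 2466.2(T − 75.1)
3210.2 T = 185212 − 67116 = 118096
T ≈ 36.79 °C — above 0 °C, consistent with complete melting.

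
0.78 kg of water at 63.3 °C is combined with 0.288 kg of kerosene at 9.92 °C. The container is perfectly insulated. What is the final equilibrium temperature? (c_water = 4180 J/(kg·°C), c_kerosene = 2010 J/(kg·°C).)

T_f ≈ 55.3 °C

Setting the total heat transfer to zero:
0.78·4180·(T − 63.3) + 0.288·2010·(T − 9.92) = 0
3260.4(T − 63.3) + 578.88(T − 9.92) = 0
3839.3 T = 212126
T ≈ 55.25 °C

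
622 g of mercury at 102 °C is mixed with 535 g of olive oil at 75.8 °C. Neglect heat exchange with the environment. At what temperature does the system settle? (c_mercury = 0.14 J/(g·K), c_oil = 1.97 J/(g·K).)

T_f ≈ 77.8 °C

Heat gained plus heat lost sum to zero:
622·0.14·(T − 102) + 535·1.97·(T − 75.8) = 0
87.08(T − 102) + 1054(T − 75.8) = 0
1141 T = 88772
T = 88772/1141 ≈ 77.80 °C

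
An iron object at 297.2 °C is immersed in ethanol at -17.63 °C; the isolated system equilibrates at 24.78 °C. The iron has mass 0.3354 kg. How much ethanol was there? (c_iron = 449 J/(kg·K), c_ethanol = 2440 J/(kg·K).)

|Q_iron| = |Q_ethanol|:
0.3354×449×(297.2 − 24.78) = m×2440×(24.78 − (-17.63))
103480 m = 41025  ⇒  m ≈ 0.3965 kg

m ≈ 0.396 kg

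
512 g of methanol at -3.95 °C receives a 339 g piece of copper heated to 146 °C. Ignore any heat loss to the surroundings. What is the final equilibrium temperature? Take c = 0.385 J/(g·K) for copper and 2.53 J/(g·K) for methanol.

T_f ≈ 9.8 °C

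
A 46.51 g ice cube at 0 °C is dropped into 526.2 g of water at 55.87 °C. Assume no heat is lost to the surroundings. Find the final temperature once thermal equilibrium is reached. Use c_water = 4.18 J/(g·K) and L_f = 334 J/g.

T_f ≈ 44.8 °C

Conservation of energy gives ΣQ = 0:
melt ice: 46.51·334 = 15534; meltwater 0→T: 46.51·4.18·T = 194.41 T; water: 2199.5(T − 55.87)
2393.9 T = 122887 − 15534 = 107353
T ≈ 44.84 °C (positive, so assuming full melt was valid).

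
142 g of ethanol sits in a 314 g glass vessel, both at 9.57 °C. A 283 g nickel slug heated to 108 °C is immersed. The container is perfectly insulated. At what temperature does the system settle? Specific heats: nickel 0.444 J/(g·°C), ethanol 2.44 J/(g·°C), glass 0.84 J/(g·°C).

T_f ≈ 26.4 °C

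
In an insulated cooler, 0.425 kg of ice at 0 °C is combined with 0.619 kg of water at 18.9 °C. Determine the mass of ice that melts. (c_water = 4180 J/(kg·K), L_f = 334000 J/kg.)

Heat available from the water dropping to 0 °C: 0.619·4180·18.9 = 48902 J.
Fully melting the ice requires m_ice L_f = 0.425·334000 = 141950 J.
48902 J < 141950 J, so only part of the ice melts and the system sits at 0 °C.
m_melted·334000 = 48902  ⇒  m_melted ≈ 0.1464 kg.

m_melted ≈ 0.146 kg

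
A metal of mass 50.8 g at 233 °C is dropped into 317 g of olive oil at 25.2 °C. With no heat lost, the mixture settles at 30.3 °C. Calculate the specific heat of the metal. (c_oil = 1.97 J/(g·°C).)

c ≈ 0.309 J/(g·°C)

Heat lost by the metal = heat gained by the oil:
50.8·c·(233 − 30.3) = 317·1.97·(30.3 − 25.2)
10297 c = 3184.9  ⇒  c ≈ 0.3093 J/(g·°C)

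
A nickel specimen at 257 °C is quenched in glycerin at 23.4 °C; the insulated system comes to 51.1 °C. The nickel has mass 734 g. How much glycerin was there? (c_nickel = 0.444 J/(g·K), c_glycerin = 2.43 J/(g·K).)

m ≈ 997 g

|Q_nickel| = |Q_glycerin|:
734·0.444·(257 − 51.1) = m·2.43·(51.1 − 23.4)
67.31 m = 67102  ⇒  m ≈ 996.9 g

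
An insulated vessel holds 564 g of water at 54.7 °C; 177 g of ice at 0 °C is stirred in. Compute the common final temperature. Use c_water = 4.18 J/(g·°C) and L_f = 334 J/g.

T_f ≈ 22.5 °C

Energy conservation, ΣQ = 0:
fusion: m_ice L_f = 177×334 = 59118
  meltwater 0→T: 177×4.18×T = 739.86 T
  water cools: 564×4.18×(T − 54.7) = 2357.5(T − 54.7)
3097.4 T = 128956 − 59118 = 69838
T ≈ 22.55 °C. Since T > 0 °C, the all-ice-melts assumption holds.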